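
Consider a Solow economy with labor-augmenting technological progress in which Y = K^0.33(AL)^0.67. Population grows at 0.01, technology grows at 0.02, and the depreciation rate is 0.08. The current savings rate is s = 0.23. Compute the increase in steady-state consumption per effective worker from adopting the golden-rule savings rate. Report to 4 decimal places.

Δc ≈ 0.0437

The effective depreciation rate is n + g + δ = 0.01 + 0.02 + 0.08 = 0.11.
Current steady state (s = 0.23): k* = (0.23/0.11)^(1/0.67) ≈ 3.0069, y* = 3.0069^0.33 ≈ 1.4381, c* = (1−0.23)·1.4381 ≈ 1.1073.
Golden rule sets MPK = n+g+δ: 0.33·k^(0.33−1) = 0.11, so k_gold = (0.33/0.11)^(1/0.67) ≈ 5.1537.
y_gold = 5.1537^0.33 ≈ 1.7179, c_gold = y_gold − 0.11·k_gold ≈ 1.1510.
Gain: Δc = 1.1510 − 1.1073 ≈ 0.0437.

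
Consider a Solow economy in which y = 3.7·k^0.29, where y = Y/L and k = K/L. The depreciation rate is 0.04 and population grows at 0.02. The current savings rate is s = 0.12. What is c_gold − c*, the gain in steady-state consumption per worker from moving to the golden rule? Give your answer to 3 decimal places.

Break-even investment rate: n + δ = 0.02 + 0.04 = 0.06.
Current steady state (s = 0.12): k* = (0.12·3.7/0.06)^(1/0.71) ≈ 16.7598, y* = 3.7·16.7598^0.29 ≈ 8.3799, c* = (1−0.12)·8.3799 ≈ 7.3743.
Golden rule sets MPK = n+δ: 0.29·3.7·k^(0.29−1) = 0.06, so k_gold = (0.29·3.7/0.06)^(1/0.71) ≈ 58.0780.
y_gold = 3.7·58.0780^0.29 ≈ 12.0161, c_gold = y_gold − 0.06·k_gold ≈ 8.5315.
Gain: Δc = 8.5315 − 7.3743 ≈ 1.1571.

Δc ≈ 1.157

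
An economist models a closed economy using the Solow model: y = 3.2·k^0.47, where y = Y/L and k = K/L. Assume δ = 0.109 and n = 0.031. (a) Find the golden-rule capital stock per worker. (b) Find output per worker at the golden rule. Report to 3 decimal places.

The effective depreciation rate is n + δ = 0.031 + 0.109 = 0.14.
Setting f'(k) = n+δ gives 0.47·3.2·k^(0.47−1) = 0.14, hence k_gold = (0.47·3.2/0.14)^(1/0.53) ≈ 88.2082.
y_gold = 3.2·88.2082^0.47 ≈ 26.2748.

(a) k_gold ≈ 88.208; (b) y_gold ≈ 26.275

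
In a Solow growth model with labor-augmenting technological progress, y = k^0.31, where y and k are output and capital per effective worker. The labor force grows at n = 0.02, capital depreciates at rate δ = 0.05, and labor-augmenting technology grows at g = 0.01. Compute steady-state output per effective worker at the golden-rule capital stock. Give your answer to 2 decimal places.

y_gold ≈ 1.84

n + g + δ = 0.02 + 0.01 + 0.05 = 0.08.
Golden rule sets MPK = n+g+δ: 0.31·k^(0.31−1) = 0.08, so k_gold = (0.31/0.08)^(1/0.69) ≈ 7.1214.
Output: y_gold = k_gold^0.31 = 7.1214^0.31 ≈ 1.8378.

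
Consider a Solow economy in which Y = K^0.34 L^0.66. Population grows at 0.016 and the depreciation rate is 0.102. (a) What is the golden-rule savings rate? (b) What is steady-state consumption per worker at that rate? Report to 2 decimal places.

(a) s_gold = 0.34; (b) c_gold ≈ 1.14

Capital per worker breaks even when investment replaces (n + δ)·k; here n + δ = 0.118.
For Cobb-Douglas, s_gold equals capital's share: s_gold = 0.34.
Setting f'(k) = n+δ gives 0.34·k^(0.34−1) = 0.118, hence k_gold = (0.34/0.118)^(1/0.66) ≈ 4.9700.
y_gold = 4.9700^0.34 ≈ 1.7249; c_gold = (1−0.34)·y_gold ≈ 1.1384.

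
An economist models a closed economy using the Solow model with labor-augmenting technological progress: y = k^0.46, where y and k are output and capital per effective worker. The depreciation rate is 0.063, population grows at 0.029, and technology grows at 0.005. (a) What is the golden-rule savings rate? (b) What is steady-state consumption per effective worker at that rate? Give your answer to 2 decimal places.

Capital per effective worker breaks even when investment replaces (n + g + δ)·k; here n + g + δ = 0.097.
For Cobb-Douglas, s_gold equals capital's share: s_gold = 0.46.
Golden rule sets MPK = n+g+δ: 0.46·k^(0.46−1) = 0.097, so k_gold = (0.46/0.097)^(1/0.54) ≈ 17.8577.
y_gold = 17.8577^0.46 ≈ 3.7657; c_gold = (1−0.46)·y_gold ≈ 2.0335.

(a) s_gold = 0.46; (b) c_gold ≈ 2.03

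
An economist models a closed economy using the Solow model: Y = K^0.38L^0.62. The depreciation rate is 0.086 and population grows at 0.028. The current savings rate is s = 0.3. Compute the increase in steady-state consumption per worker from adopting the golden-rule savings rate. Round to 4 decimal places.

Capital per worker breaks even when investment replaces (n + δ)·k; here n + δ = 0.114.
Current steady state (s = 0.3): k* = (0.3/0.114)^(1/0.62) ≈ 4.7618, y* = 4.7618^0.38 ≈ 1.8095, c* = (1−0.3)·1.8095 ≈ 1.2666.
Setting f'(k) = n+δ gives 0.38·k^(0.38−1) = 0.114, hence k_gold = (0.38/0.114)^(1/0.62) ≈ 6.9719.
y_gold = 6.9719^0.38 ≈ 2.0916, c_gold = y_gold − 0.114·k_gold ≈ 1.2968.
Gain: Δc = 1.2968 − 1.2666 ≈ 0.0301.

Δc ≈ 0.0301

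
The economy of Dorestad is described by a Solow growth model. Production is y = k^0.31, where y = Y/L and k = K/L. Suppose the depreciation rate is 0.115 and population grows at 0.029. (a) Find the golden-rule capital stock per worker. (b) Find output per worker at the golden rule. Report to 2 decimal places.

(a) k_gold ≈ 3.04; (b) y_gold ≈ 1.41

The effective depreciation rate is n + δ = 0.029 + 0.115 = 0.144.
Maximizing c = f(k) − (n+δ)·k gives f'(k) = n+δ, i.e. 0.31·k^(0.31−1) = 0.144, so k_gold = (0.31/0.144)^(1/0.69) ≈ 3.0381.
y_gold = 3.0381^0.31 ≈ 1.4113.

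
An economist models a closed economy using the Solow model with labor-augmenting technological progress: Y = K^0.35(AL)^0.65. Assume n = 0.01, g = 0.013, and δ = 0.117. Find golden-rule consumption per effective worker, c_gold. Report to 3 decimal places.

Capital per effective worker breaks even when investment replaces (n + g + δ)·k; here n + g + δ = 0.14.
Maximizing c = f(k) − (n+g+δ)·k gives f'(k) = n+g+δ, i.e. 0.35·k^(0.35−1) = 0.14, so k_gold = (0.35/0.14)^(1/0.65) ≈ 4.0946.
y_gold = 4.0946^0.35 ≈ 1.6379.
c_gold = y_gold − (n+g+δ)·k_gold = 1.6379 − 0.14·4.0946 ≈ 1.0646.

c_gold ≈ 1.065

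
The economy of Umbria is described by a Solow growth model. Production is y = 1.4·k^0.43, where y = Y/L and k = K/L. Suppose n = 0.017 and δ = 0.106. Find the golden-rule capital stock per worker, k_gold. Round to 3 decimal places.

k_gold ≈ 16.218

Capital per worker breaks even when investment replaces (n + δ)·k; here n + δ = 0.123.
Maximizing c = f(k) − (n+δ)·k gives f'(k) = n+δ, i.e. 0.43·1.4·k^(0.43−1) = 0.123, so k_gold = (0.43·1.4/0.123)^(1/0.57) ≈ 16.2175.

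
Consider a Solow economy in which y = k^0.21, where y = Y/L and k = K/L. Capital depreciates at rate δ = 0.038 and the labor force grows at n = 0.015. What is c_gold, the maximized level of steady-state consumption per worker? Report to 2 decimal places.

The effective depreciation rate is n + δ = 0.015 + 0.038 = 0.053.
Golden rule sets MPK = n+δ: 0.21·k^(0.21−1) = 0.053, so k_gold = (0.21/0.053)^(1/0.79) ≈ 5.7133.
y_gold = 5.7133^0.21 ≈ 1.4419.
c_gold = y_gold − (n+δ)·k_gold = 1.4419 − 0.053·5.7133 ≈ 1.1391.

c_gold ≈ 1.14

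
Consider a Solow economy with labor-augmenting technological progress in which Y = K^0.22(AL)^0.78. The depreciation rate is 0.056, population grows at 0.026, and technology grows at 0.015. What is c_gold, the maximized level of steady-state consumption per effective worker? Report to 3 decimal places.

c_gold ≈ 0.983

Capital per effective worker breaks even when investment replaces (n + g + δ)·k; here n + g + δ = 0.097.
Setting f'(k) = n+g+δ gives 0.22·k^(0.22−1) = 0.097, hence k_gold = (0.22/0.097)^(1/0.78) ≈ 2.8573.
y_gold = 2.8573^0.22 ≈ 1.2598.
c_gold = y_gold − (n+g+δ)·k_gold = 1.2598 − 0.097·2.8573 ≈ 0.9827.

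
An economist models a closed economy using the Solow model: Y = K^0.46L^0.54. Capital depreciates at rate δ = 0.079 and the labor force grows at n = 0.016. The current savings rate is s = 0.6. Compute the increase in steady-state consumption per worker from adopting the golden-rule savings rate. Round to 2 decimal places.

Capital per worker breaks even when investment replaces (n + δ)·k; here n + δ = 0.095.
Current steady state (s = 0.6): k* = (0.6/0.095)^(1/0.54) ≈ 30.3580, y* = 30.3580^0.46 ≈ 4.8067, c* = (1−0.6)·4.8067 ≈ 1.9227.
Golden rule sets MPK = n+δ: 0.46·k^(0.46−1) = 0.095, so k_gold = (0.46/0.095)^(1/0.54) ≈ 18.5602.
y_gold = 18.5602^0.46 ≈ 3.8331, c_gold = y_gold − 0.095·k_gold ≈ 2.0699.
Gain: Δc = 2.0699 − 1.9227 ≈ 0.1472.

Δc ≈ 0.15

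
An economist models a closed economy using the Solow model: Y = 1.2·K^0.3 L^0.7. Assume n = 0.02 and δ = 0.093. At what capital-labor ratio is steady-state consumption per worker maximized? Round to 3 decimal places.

k_gold ≈ 5.235

Capital per worker breaks even when investment replaces (n + δ)·k; here n + δ = 0.113.
Golden rule sets MPK = n+δ: 0.3·1.2·k^(0.3−1) = 0.113, so k_gold = (0.3·1.2/0.113)^(1/0.7) ≈ 5.2347.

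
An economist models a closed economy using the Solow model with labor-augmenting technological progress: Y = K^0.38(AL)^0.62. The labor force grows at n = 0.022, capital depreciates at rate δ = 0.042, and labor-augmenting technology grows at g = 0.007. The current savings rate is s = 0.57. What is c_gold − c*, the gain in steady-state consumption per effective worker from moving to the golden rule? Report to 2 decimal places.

Δc ≈ 0.19

Break-even investment rate: n + g + δ = 0.022 + 0.007 + 0.042 = 0.071.
Current steady state (s = 0.57): k* = (0.57/0.071)^(1/0.62) ≈ 28.7779, y* = 28.7779^0.38 ≈ 3.5846, c* = (1−0.57)·3.5846 ≈ 1.5414.
At the golden rule the marginal product of capital equals n+g+δ: 0.38·k^(0.38−1) = 0.071. Solving, k_gold = (0.38/0.071)^(1/0.62) ≈ 14.9638.
y_gold = 14.9638^0.38 ≈ 2.7959, c_gold = y_gold − 0.071·k_gold ≈ 1.7334.
Gain: Δc = 1.7334 − 1.5414 ≈ 0.1920.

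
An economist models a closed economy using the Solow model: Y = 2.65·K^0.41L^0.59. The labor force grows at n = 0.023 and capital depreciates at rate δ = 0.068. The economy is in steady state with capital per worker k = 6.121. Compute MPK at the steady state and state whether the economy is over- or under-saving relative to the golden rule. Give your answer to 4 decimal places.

under-saving; MPK ≈ 0.3731

The effective depreciation rate is n + δ = 0.023 + 0.068 = 0.091.
MPK = 0.41·2.65·k^(0.41−1) = 0.41·2.65·6.121^(-0.59) ≈ 0.3731.
MPK > 0.091, so the economy is dynamically efficient (under-saving).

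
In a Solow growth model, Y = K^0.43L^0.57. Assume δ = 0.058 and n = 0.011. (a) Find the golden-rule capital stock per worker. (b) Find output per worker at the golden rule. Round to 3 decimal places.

The effective depreciation rate is n + δ = 0.011 + 0.058 = 0.069.
Golden rule sets MPK = n+δ: 0.43·k^(0.43−1) = 0.069, so k_gold = (0.43/0.069)^(1/0.57) ≈ 24.7782.
y_gold = 24.7782^0.43 ≈ 3.9760.

(a) k_gold ≈ 24.778; (b) y_gold ≈ 3.976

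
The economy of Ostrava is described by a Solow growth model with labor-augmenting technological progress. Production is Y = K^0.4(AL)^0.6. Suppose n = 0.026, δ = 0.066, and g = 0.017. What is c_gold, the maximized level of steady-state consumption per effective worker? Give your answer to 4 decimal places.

n + g + δ = 0.026 + 0.017 + 0.066 = 0.109.
Maximizing c = f(k) − (n+g+δ)·k gives f'(k) = n+g+δ, i.e. 0.4·k^(0.4−1) = 0.109, so k_gold = (0.4/0.109)^(1/0.6) ≈ 8.7308.
y_gold = 8.7308^0.4 ≈ 2.3792.
c_gold = y_gold − (n+g+δ)·k_gold = 2.3792 − 0.109·8.7308 ≈ 1.4275.

c_gold ≈ 1.4275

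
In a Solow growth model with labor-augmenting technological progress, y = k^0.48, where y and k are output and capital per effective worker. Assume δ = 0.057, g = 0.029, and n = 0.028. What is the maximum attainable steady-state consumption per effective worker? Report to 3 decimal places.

n + g + δ = 0.028 + 0.029 + 0.057 = 0.114.
At the golden rule the marginal product of capital equals n+g+δ: 0.48·k^(0.48−1) = 0.114. Solving, k_gold = (0.48/0.114)^(1/0.52) ≈ 15.8726.
y_gold = 15.8726^0.48 ≈ 3.7697.
c_gold = y_gold − (n+g+δ)·k_gold = 3.7697 − 0.114·15.8726 ≈ 1.9603.

c_gold ≈ 1.960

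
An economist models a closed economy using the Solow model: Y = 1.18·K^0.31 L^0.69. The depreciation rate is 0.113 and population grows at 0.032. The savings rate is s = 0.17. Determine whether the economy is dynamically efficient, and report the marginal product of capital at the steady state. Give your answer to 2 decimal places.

Capital per worker breaks even when investment replaces (n + δ)·k; here n + δ = 0.145.
Steady-state k*: s·A·k^0.31 = 0.145·k gives k* = (0.17·1.18/0.145)^(1/0.69) ≈ 1.6006.
MPK = 0.31·1.18·1.6006^(-0.69) ≈ 0.2644.
MPK > n+δ = 0.145, so the economy is dynamically efficient (under-saving).

dynamically efficient; MPK ≈ 0.26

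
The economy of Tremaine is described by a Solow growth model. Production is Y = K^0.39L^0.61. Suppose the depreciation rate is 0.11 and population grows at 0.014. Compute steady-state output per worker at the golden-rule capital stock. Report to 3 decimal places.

The effective depreciation rate is n + δ = 0.014 + 0.11 = 0.124.
Golden rule sets MPK = n+δ: 0.39·k^(0.39−1) = 0.124, so k_gold = (0.39/0.124)^(1/0.61) ≈ 6.5435.
Output: y_gold = k_gold^0.39 = 6.5435^0.39 ≈ 2.0805.

y_gold ≈ 2.080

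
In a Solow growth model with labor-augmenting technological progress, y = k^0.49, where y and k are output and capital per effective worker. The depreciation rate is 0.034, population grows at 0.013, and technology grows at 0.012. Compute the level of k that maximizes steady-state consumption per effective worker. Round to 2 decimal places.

Capital per effective worker breaks even when investment replaces (n + g + δ)·k; here n + g + δ = 0.059.
At the golden rule the marginal product of capital equals n+g+δ: 0.49·k^(0.49−1) = 0.059. Solving, k_gold = (0.49/0.059)^(1/0.51) ≈ 63.4798.

k_gold ≈ 63.48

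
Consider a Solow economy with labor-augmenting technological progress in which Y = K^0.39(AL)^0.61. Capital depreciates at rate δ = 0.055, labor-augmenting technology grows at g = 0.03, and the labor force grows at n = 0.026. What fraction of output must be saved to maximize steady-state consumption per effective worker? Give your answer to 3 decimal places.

s_gold = 0.390

The effective depreciation rate is n + g + δ = 0.026 + 0.03 + 0.055 = 0.111.
At the golden rule MPK = n+g+δ, and in any Cobb-Douglas steady state s = (n+g+δ)·k/y = MPK·k/y = capital's share 0.39.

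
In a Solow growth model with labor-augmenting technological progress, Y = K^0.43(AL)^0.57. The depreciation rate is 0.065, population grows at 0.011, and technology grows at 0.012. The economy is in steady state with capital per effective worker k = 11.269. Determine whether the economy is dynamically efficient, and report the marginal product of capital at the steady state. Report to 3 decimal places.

Capital per effective worker breaks even when investment replaces (n + g + δ)·k; here n + g + δ = 0.088.
MPK = 0.43·k^(0.43−1) = 0.43·11.269^(-0.57) ≈ 0.1081.
MPK > 0.088, so the economy is dynamically efficient (under-saving).

dynamically efficient; MPK ≈ 0.108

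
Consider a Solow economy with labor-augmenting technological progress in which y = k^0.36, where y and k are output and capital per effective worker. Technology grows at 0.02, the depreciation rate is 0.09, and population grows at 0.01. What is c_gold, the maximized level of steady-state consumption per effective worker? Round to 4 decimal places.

c_gold ≈ 1.1873

Capital per effective worker breaks even when investment replaces (n + g + δ)·k; here n + g + δ = 0.12.
Setting f'(k) = n+g+δ gives 0.36·k^(0.36−1) = 0.12, hence k_gold = (0.36/0.12)^(1/0.64) ≈ 5.5655.
y_gold = 5.5655^0.36 ≈ 1.8552.
c_gold = y_gold − (n+g+δ)·k_gold = 1.8552 − 0.12·5.5655 ≈ 1.1873.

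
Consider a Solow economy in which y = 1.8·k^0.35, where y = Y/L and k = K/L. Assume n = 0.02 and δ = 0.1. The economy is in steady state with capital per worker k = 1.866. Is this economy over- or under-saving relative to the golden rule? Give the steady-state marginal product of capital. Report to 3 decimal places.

The effective depreciation rate is n + δ = 0.02 + 0.1 = 0.12.
MPK = 0.35·1.8·k^(0.35−1) = 0.35·1.8·1.866^(-0.65) ≈ 0.4200.
MPK > 0.12, so the economy is dynamically efficient (under-saving).

under-saving; MPK ≈ 0.420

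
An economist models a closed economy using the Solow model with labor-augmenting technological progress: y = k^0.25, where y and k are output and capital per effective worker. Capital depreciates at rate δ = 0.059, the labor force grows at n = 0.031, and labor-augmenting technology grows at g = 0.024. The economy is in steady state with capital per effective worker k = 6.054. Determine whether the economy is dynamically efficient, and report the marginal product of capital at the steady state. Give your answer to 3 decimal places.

dynamically inefficient; MPK ≈ 0.065

Capital per effective worker breaks even when investment replaces (n + g + δ)·k; here n + g + δ = 0.114.
MPK = 0.25·k^(0.25−1) = 0.25·6.054^(-0.75) ≈ 0.0648.
MPK < 0.114, so the economy is dynamically inefficient (over-saving).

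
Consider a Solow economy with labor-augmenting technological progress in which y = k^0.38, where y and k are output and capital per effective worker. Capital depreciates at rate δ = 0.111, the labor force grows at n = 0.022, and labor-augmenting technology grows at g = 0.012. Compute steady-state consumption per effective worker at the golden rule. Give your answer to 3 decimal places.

c_gold ≈ 1.119

n + g + δ = 0.022 + 0.012 + 0.111 = 0.145.
Maximizing c = f(k) − (n+g+δ)·k gives f'(k) = n+g+δ, i.e. 0.38·k^(0.38−1) = 0.145, so k_gold = (0.38/0.145)^(1/0.62) ≈ 4.7300.
y_gold = 4.7300^0.38 ≈ 1.8049.
c_gold = y_gold − (n+g+δ)·k_gold = 1.8049 − 0.145·4.7300 ≈ 1.1190.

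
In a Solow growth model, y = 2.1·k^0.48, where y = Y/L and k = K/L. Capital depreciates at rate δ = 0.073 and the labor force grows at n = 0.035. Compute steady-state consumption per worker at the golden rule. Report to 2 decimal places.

n + δ = 0.035 + 0.073 = 0.108.
Golden rule sets MPK = n+δ: 0.48·2.1·k^(0.48−1) = 0.108, so k_gold = (0.48·2.1/0.108)^(1/0.52) ≈ 73.3593.
y_gold = 2.1·73.3593^0.48 ≈ 16.5058.
c_gold = y_gold − (n+δ)·k_gold = 16.5058 − 0.108·73.3593 ≈ 8.5830.

c_gold ≈ 8.58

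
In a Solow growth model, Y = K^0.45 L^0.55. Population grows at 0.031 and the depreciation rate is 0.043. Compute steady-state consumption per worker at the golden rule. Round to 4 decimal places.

The effective depreciation rate is n + δ = 0.031 + 0.043 = 0.074.
Setting f'(k) = n+δ gives 0.45·k^(0.45−1) = 0.074, hence k_gold = (0.45/0.074)^(1/0.55) ≈ 26.6330.
y_gold = 26.6330^0.45 ≈ 4.3796.
c_gold = y_gold − (n+δ)·k_gold = 4.3796 − 0.074·26.6330 ≈ 2.4088.

c_gold ≈ 2.4088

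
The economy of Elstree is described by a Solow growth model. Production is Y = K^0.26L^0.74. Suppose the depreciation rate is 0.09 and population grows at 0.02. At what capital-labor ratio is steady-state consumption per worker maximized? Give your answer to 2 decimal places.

Break-even investment rate: n + δ = 0.02 + 0.09 = 0.11.
At the golden rule the marginal product of capital equals n+δ: 0.26·k^(0.26−1) = 0.11. Solving, k_gold = (0.26/0.11)^(1/0.74) ≈ 3.1977.

k_gold ≈ 3.20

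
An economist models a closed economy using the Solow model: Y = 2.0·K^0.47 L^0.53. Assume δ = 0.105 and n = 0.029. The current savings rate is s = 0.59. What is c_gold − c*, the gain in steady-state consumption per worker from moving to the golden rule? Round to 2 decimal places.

Δc ≈ 0.32

Capital per worker breaks even when investment replaces (n + δ)·k; here n + δ = 0.134.
Current steady state (s = 0.59): k* = (0.59·2.0/0.134)^(1/0.53) ≈ 60.6176, y* = 2.0·60.6176^0.47 ≈ 13.7674, c* = (1−0.59)·13.7674 ≈ 5.6446.
Setting f'(k) = n+δ gives 0.47·2.0·k^(0.47−1) = 0.134, hence k_gold = (0.47·2.0/0.134)^(1/0.53) ≈ 39.4703.
y_gold = 2.0·39.4703^0.47 ≈ 11.2532, c_gold = y_gold − 0.134·k_gold ≈ 5.9642.
Gain: Δc = 5.9642 − 5.6446 ≈ 0.3196.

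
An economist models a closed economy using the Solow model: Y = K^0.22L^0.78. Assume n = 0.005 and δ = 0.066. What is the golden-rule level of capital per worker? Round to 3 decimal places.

Capital per worker breaks even when investment replaces (n + δ)·k; here n + δ = 0.071.
Setting f'(k) = n+δ gives 0.22·k^(0.22−1) = 0.071, hence k_gold = (0.22/0.071)^(1/0.78) ≈ 4.2628.

k_gold ≈ 4.263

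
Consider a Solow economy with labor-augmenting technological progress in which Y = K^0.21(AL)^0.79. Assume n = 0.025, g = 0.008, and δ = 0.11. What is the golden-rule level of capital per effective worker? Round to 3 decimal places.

k_gold ≈ 1.626

Break-even investment rate: n + g + δ = 0.025 + 0.008 + 0.11 = 0.143.
Golden rule sets MPK = n+g+δ: 0.21·k^(0.21−1) = 0.143, so k_gold = (0.21/0.143)^(1/0.79) ≈ 1.6265.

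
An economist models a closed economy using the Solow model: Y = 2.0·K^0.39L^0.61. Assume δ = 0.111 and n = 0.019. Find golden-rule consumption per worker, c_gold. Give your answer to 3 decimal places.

The effective depreciation rate is n + δ = 0.019 + 0.111 = 0.13.
Setting f'(k) = n+δ gives 0.39·2.0·k^(0.39−1) = 0.13, hence k_gold = (0.39·2.0/0.13)^(1/0.61) ≈ 18.8650.
y_gold = 2.0·18.8650^0.39 ≈ 6.2883.
c_gold = y_gold − (n+δ)·k_gold = 6.2883 − 0.13·18.8650 ≈ 3.8359.

c_gold ≈ 3.836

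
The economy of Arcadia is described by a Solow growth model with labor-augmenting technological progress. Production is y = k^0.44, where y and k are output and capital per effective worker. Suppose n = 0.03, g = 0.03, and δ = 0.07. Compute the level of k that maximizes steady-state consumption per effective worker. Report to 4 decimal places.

The effective depreciation rate is n + g + δ = 0.03 + 0.03 + 0.07 = 0.13.
Setting f'(k) = n+g+δ gives 0.44·k^(0.44−1) = 0.13, hence k_gold = (0.44/0.13)^(1/0.56) ≈ 8.8217.

k_gold ≈ 8.8217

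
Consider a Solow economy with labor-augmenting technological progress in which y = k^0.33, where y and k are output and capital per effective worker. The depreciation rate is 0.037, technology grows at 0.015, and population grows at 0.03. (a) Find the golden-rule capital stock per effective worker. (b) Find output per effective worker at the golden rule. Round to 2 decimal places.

(a) k_gold ≈ 7.99; (b) y_gold ≈ 1.99

Break-even investment rate: n + g + δ = 0.03 + 0.015 + 0.037 = 0.082.
Maximizing c = f(k) − (n+g+δ)·k gives f'(k) = n+g+δ, i.e. 0.33·k^(0.33−1) = 0.082, so k_gold = (0.33/0.082)^(1/0.67) ≈ 7.9898.
y_gold = 7.9898^0.33 ≈ 1.9854.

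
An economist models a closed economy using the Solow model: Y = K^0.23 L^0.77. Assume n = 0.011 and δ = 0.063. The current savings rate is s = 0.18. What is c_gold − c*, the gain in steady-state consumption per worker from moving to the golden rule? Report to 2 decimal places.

Capital per worker breaks even when investment replaces (n + δ)·k; here n + δ = 0.074.
Current steady state (s = 0.18): k* = (0.18/0.074)^(1/0.77) ≈ 3.1721, y* = 3.1721^0.23 ≈ 1.3041, c* = (1−0.18)·1.3041 ≈ 1.0694.
Maximizing c = f(k) − (n+δ)·k gives f'(k) = n+δ, i.e. 0.23·k^(0.23−1) = 0.074, so k_gold = (0.23/0.074)^(1/0.77) ≈ 4.3612.
y_gold = 4.3612^0.23 ≈ 1.4032, c_gold = y_gold − 0.074·k_gold ≈ 1.0804.
Gain: Δc = 1.0804 − 1.0694 ≈ 0.0111.

Δc ≈ 0.01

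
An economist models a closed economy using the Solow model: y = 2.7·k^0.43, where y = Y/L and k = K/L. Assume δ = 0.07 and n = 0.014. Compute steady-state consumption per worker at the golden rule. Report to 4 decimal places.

Capital per worker breaks even when investment replaces (n + δ)·k; here n + δ = 0.084.
At the golden rule the marginal product of capital equals n+δ: 0.43·2.7·k^(0.43−1) = 0.084. Solving, k_gold = (0.43·2.7/0.084)^(1/0.57) ≈ 100.2236.
y_gold = 2.7·100.2236^0.43 ≈ 19.5786.
c_gold = y_gold − (n+δ)·k_gold = 19.5786 − 0.084·100.2236 ≈ 11.1598.

c_gold ≈ 11.1598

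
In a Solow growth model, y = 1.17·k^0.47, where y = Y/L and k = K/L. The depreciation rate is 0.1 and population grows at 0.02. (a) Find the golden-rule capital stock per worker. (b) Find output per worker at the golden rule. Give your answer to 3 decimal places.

(a) k_gold ≈ 17.675; (b) y_gold ≈ 4.513

Capital per worker breaks even when investment replaces (n + δ)·k; here n + δ = 0.12.
Setting f'(k) = n+δ gives 0.47·1.17·k^(0.47−1) = 0.12, hence k_gold = (0.47·1.17/0.12)^(1/0.53) ≈ 17.6752.
y_gold = 1.17·17.6752^0.47 ≈ 4.5128.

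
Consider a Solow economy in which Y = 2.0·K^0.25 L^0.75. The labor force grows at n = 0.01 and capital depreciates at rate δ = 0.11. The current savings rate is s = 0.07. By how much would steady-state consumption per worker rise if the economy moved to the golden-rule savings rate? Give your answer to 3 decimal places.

Break-even investment rate: n + δ = 0.01 + 0.11 = 0.12.
Current steady state (s = 0.07): k* = (0.07·2.0/0.12)^(1/0.75) ≈ 1.2282, y* = 2.0·1.2282^0.25 ≈ 2.1055, c* = (1−0.07)·2.1055 ≈ 1.9581.
At the golden rule the marginal product of capital equals n+δ: 0.25·2.0·k^(0.25−1) = 0.12. Solving, k_gold = (0.25·2.0/0.12)^(1/0.75) ≈ 6.7048.
y_gold = 2.0·6.7048^0.25 ≈ 3.2183, c_gold = y_gold − 0.12·k_gold ≈ 2.4137.
Gain: Δc = 2.4137 − 1.9581 ≈ 0.4557.

Δc ≈ 0.456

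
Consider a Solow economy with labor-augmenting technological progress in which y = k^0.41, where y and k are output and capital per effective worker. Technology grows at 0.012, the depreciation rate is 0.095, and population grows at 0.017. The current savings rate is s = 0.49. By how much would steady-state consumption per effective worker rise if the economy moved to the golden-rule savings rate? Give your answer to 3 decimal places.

n + g + δ = 0.017 + 0.012 + 0.095 = 0.124.
Current steady state (s = 0.49): k* = (0.49/0.124)^(1/0.59) ≈ 10.2679, y* = 10.2679^0.41 ≈ 2.5984, c* = (1−0.49)·2.5984 ≈ 1.3252.
At the golden rule the marginal product of capital equals n+g+δ: 0.41·k^(0.41−1) = 0.124. Solving, k_gold = (0.41/0.124)^(1/0.59) ≈ 7.5906.
y_gold = 7.5906^0.41 ≈ 2.2957, c_gold = y_gold − 0.124·k_gold ≈ 1.3545.
Gain: Δc = 1.3545 − 1.3252 ≈ 0.0293.

Δc ≈ 0.029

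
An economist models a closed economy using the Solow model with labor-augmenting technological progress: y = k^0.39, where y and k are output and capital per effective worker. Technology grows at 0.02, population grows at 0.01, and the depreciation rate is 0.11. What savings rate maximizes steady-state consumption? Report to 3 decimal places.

n + g + δ = 0.01 + 0.02 + 0.11 = 0.14.
At the golden rule MPK = n+g+δ, and in any Cobb-Douglas steady state s = (n+g+δ)·k/y = MPK·k/y = capital's share 0.39.

s_gold = 0.390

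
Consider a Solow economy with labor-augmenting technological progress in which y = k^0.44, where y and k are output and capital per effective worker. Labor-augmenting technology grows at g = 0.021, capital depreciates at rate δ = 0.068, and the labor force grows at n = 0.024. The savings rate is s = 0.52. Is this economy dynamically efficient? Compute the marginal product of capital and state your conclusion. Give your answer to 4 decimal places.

n + g + δ = 0.024 + 0.021 + 0.068 = 0.113.
Steady-state k*: s·k^0.44 = 0.113·k gives k* = (0.52/0.113)^(1/0.56) ≈ 15.2684.
MPK = 0.44·15.2684^(-0.56) ≈ 0.0956.
MPK < n+g+δ = 0.113, so the economy is dynamically inefficient (over-saving).

dynamically inefficient; MPK ≈ 0.0956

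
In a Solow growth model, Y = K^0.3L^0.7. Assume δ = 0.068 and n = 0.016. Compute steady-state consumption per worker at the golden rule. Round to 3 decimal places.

c_gold ≈ 1.208

n + δ = 0.016 + 0.068 = 0.084.
Golden rule sets MPK = n+δ: 0.3·k^(0.3−1) = 0.084, so k_gold = (0.3/0.084)^(1/0.7) ≈ 6.1627.
y_gold = 6.1627^0.3 ≈ 1.7256.
c_gold = y_gold − (n+δ)·k_gold = 1.7256 − 0.084·6.1627 ≈ 1.2079.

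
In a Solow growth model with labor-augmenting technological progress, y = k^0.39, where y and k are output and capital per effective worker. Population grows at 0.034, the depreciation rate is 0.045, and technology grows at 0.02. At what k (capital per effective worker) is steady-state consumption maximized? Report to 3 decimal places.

Break-even investment rate: n + g + δ = 0.034 + 0.02 + 0.045 = 0.099.
Golden rule sets MPK = n+g+δ: 0.39·k^(0.39−1) = 0.099, so k_gold = (0.39/0.099)^(1/0.61) ≈ 9.4649.

k_gold ≈ 9.465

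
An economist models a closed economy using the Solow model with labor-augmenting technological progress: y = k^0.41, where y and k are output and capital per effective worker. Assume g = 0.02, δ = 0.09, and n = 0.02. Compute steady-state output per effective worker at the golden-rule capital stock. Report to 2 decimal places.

Break-even investment rate: n + g + δ = 0.02 + 0.02 + 0.09 = 0.13.
Golden rule sets MPK = n+g+δ: 0.41·k^(0.41−1) = 0.13, so k_gold = (0.41/0.13)^(1/0.59) ≈ 7.0064.
Output: y_gold = k_gold^0.41 = 7.0064^0.41 ≈ 2.2215.

y_gold ≈ 2.22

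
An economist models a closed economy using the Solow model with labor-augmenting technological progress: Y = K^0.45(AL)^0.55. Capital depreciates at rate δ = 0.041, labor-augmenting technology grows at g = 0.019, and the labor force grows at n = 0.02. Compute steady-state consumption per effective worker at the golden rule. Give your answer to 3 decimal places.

Break-even investment rate: n + g + δ = 0.02 + 0.019 + 0.041 = 0.08.
Setting f'(k) = n+g+δ gives 0.45·k^(0.45−1) = 0.08, hence k_gold = (0.45/0.08)^(1/0.55) ≈ 23.1132.
y_gold = 23.1132^0.45 ≈ 4.1090.
c_gold = y_gold − (n+g+δ)·k_gold = 4.1090 − 0.08·23.1132 ≈ 2.2600.

c_gold ≈ 2.260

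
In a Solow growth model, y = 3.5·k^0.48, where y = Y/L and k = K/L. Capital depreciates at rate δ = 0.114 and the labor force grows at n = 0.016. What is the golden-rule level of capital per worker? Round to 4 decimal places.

The effective depreciation rate is n + δ = 0.016 + 0.114 = 0.13.
Setting f'(k) = n+δ gives 0.48·3.5·k^(0.48−1) = 0.13, hence k_gold = (0.48·3.5/0.13)^(1/0.52) ≈ 137.1646.

k_gold ≈ 137.1646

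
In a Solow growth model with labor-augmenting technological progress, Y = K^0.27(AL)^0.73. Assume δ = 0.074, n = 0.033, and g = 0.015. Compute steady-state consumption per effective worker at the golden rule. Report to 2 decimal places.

c_gold ≈ 0.98

n + g + δ = 0.033 + 0.015 + 0.074 = 0.122.
Setting f'(k) = n+g+δ gives 0.27·k^(0.27−1) = 0.122, hence k_gold = (0.27/0.122)^(1/0.73) ≈ 2.9690.
y_gold = 2.9690^0.27 ≈ 1.3415.
c_gold = y_gold − (n+g+δ)·k_gold = 1.3415 − 0.122·2.9690 ≈ 0.9793.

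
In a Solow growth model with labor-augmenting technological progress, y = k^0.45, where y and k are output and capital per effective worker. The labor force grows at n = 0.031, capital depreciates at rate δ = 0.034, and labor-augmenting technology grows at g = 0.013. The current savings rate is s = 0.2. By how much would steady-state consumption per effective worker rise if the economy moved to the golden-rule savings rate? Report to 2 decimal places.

Capital per effective worker breaks even when investment replaces (n + g + δ)·k; here n + g + δ = 0.078.
Current steady state (s = 0.2): k* = (0.2/0.078)^(1/0.55) ≈ 5.5401, y* = 5.5401^0.45 ≈ 2.1606, c* = (1−0.2)·2.1606 ≈ 1.7285.
Setting f'(k) = n+g+δ gives 0.45·k^(0.45−1) = 0.078, hence k_gold = (0.45/0.078)^(1/0.55) ≈ 24.2020.
y_gold = 24.2020^0.45 ≈ 4.1950, c_gold = y_gold − 0.078·k_gold ≈ 2.3073.
Gain: Δc = 2.3073 − 1.7285 ≈ 0.5787.

Δc ≈ 0.58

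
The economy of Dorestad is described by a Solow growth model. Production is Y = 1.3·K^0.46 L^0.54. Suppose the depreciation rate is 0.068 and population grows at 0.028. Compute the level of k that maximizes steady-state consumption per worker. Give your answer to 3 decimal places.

k_gold ≈ 29.591

Break-even investment rate: n + δ = 0.028 + 0.068 = 0.096.
Setting f'(k) = n+δ gives 0.46·1.3·k^(0.46−1) = 0.096, hence k_gold = (0.46·1.3/0.096)^(1/0.54) ≈ 29.5915.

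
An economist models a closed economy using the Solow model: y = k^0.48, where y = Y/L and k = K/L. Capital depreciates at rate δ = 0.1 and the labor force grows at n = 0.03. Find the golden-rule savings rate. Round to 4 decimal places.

n + δ = 0.03 + 0.1 = 0.13.
At the golden rule MPK = n+δ, and in any Cobb-Douglas steady state s = (n+δ)·k/y = MPK·k/y = capital's share 0.48.

s_gold = 0.4800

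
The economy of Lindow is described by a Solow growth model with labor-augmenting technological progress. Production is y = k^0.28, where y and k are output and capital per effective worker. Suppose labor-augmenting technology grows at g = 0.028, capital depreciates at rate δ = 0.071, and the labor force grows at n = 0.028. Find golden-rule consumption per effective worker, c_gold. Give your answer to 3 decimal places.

n + g + δ = 0.028 + 0.028 + 0.071 = 0.127.
Setting f'(k) = n+g+δ gives 0.28·k^(0.28−1) = 0.127, hence k_gold = (0.28/0.127)^(1/0.72) ≈ 2.9983.
y_gold = 2.9983^0.28 ≈ 1.3600.
c_gold = y_gold − (n+g+δ)·k_gold = 1.3600 − 0.127·2.9983 ≈ 0.9792.

c_gold ≈ 0.979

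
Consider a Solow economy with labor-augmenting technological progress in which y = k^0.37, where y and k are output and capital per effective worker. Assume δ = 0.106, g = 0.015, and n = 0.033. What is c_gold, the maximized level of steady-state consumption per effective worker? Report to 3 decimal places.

The effective depreciation rate is n + g + δ = 0.033 + 0.015 + 0.106 = 0.154.
Maximizing c = f(k) − (n+g+δ)·k gives f'(k) = n+g+δ, i.e. 0.37·k^(0.37−1) = 0.154, so k_gold = (0.37/0.154)^(1/0.63) ≈ 4.0203.
y_gold = 4.0203^0.37 ≈ 1.6733.
c_gold = y_gold − (n+g+δ)·k_gold = 1.6733 − 0.154·4.0203 ≈ 1.0542.

c_gold ≈ 1.054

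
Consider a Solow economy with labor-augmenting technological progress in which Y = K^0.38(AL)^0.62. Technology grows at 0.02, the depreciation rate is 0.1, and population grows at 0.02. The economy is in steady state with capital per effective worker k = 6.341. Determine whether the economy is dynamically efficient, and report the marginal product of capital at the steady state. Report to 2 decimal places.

dynamically inefficient; MPK ≈ 0.12

Capital per effective worker breaks even when investment replaces (n + g + δ)·k; here n + g + δ = 0.14.
MPK = 0.38·k^(0.38−1) = 0.38·6.341^(-0.62) ≈ 0.1209.
MPK < 0.14, so the economy is dynamically inefficient (over-saving).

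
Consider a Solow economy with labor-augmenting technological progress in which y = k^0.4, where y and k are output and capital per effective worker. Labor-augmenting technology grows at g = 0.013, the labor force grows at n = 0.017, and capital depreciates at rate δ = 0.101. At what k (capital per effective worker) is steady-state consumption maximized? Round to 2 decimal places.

k_gold ≈ 6.43

The effective depreciation rate is n + g + δ = 0.017 + 0.013 + 0.101 = 0.131.
Golden rule sets MPK = n+g+δ: 0.4·k^(0.4−1) = 0.131, so k_gold = (0.4/0.131)^(1/0.6) ≈ 6.4266.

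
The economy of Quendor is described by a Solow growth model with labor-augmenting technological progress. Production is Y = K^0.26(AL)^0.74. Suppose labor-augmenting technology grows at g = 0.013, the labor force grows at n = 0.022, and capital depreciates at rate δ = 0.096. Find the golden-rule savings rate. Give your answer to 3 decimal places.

s_gold = 0.260

n + g + δ = 0.022 + 0.013 + 0.096 = 0.131.
At the golden rule MPK = n+g+δ, and in any Cobb-Douglas steady state s = (n+g+δ)·k/y = MPK·k/y = capital's share 0.26.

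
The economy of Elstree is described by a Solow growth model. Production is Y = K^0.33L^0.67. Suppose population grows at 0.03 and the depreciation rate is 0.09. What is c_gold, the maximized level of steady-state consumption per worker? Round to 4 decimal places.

Capital per worker breaks even when investment replaces (n + δ)·k; here n + δ = 0.12.
Golden rule sets MPK = n+δ: 0.33·k^(0.33−1) = 0.12, so k_gold = (0.33/0.12)^(1/0.67) ≈ 4.5261.
y_gold = 4.5261^0.33 ≈ 1.6458.
c_gold = y_gold − (n+δ)·k_gold = 1.6458 − 0.12·4.5261 ≈ 1.1027.

c_gold ≈ 1.1027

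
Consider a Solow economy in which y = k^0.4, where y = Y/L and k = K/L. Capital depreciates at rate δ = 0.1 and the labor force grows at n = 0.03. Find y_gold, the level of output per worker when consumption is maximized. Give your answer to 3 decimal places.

y_gold ≈ 2.115

Capital per worker breaks even when investment replaces (n + δ)·k; here n + δ = 0.13.
Setting f'(k) = n+δ gives 0.4·k^(0.4−1) = 0.13, hence k_gold = (0.4/0.13)^(1/0.6) ≈ 6.5092.
Output: y_gold = k_gold^0.4 = 6.5092^0.4 ≈ 2.1155.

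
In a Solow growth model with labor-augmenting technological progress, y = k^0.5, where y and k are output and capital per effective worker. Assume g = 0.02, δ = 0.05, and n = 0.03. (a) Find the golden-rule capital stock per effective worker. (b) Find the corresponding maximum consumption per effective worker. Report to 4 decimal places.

(a) k_gold ≈ 25.0000; (b) c_gold ≈ 2.5000

The effective depreciation rate is n + g + δ = 0.03 + 0.02 + 0.05 = 0.1.
Maximizing c = f(k) − (n+g+δ)·k gives f'(k) = n+g+δ, i.e. 0.5·k^(0.5−1) = 0.1, so k_gold = (0.5/0.1)^(1/0.5) ≈ 25.0000.
y_gold = 25.0000^0.5 ≈ 5.0000; c_gold = y_gold − 0.1·k_gold ≈ 2.5000.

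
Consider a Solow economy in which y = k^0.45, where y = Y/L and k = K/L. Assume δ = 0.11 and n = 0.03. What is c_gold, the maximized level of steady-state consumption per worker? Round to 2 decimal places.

n + δ = 0.03 + 0.11 = 0.14.
Golden rule sets MPK = n+δ: 0.45·k^(0.45−1) = 0.14, so k_gold = (0.45/0.14)^(1/0.55) ≈ 8.3555.
y_gold = 8.3555^0.45 ≈ 2.5995.
c_gold = y_gold − (n+δ)·k_gold = 2.5995 − 0.14·8.3555 ≈ 1.4297.

c_gold ≈ 1.43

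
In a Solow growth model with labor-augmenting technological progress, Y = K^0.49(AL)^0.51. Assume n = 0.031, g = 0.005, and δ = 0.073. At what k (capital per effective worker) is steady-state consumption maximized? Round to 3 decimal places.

k_gold ≈ 19.052

Capital per effective worker breaks even when investment replaces (n + g + δ)·k; here n + g + δ = 0.109.
Golden rule sets MPK = n+g+δ: 0.49·k^(0.49−1) = 0.109, so k_gold = (0.49/0.109)^(1/0.51) ≈ 19.0520.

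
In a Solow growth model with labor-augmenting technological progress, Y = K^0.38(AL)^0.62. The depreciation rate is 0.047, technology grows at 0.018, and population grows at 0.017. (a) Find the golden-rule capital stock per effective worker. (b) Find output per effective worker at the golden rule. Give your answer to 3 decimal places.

(a) k_gold ≈ 11.862; (b) y_gold ≈ 2.560

Capital per effective worker breaks even when investment replaces (n + g + δ)·k; here n + g + δ = 0.082.
At the golden rule the marginal product of capital equals n+g+δ: 0.38·k^(0.38−1) = 0.082. Solving, k_gold = (0.38/0.082)^(1/0.62) ≈ 11.8616.
y_gold = 11.8616^0.38 ≈ 2.5596.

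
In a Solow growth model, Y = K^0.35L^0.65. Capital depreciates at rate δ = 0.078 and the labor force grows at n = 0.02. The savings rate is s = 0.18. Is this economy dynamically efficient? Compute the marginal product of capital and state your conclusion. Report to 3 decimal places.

Break-even investment rate: n + δ = 0.02 + 0.078 = 0.098.
Steady-state k*: s·k^0.35 = 0.098·k gives k* = (0.18/0.098)^(1/0.65) ≈ 2.5482.
MPK = 0.35·2.5482^(-0.65) ≈ 0.1906.
MPK > n+δ = 0.098, so the economy is dynamically efficient (under-saving).

dynamically efficient; MPK ≈ 0.191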